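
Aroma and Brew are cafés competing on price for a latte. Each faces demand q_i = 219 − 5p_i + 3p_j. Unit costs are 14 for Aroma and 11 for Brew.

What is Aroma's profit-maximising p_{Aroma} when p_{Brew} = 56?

45.7

Aroma's profit: π = (p_{Aroma} − 14)(219 − 5p_{Aroma} + 3p_{Brew}).
∂π/∂p_{Aroma} = 289 − 10p_{Aroma} + 3p_{Brew} = 0 ⇒ p_{Aroma} = 28.9 + 0.3p_{Brew}.
At p_{Brew} = 56: p_{Aroma} = 28.9 + 0.3·56 = 45.7.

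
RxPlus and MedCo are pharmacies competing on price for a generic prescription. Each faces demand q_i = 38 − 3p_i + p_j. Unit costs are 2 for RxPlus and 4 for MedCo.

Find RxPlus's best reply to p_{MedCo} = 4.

8

RxPlus's profit: π = (p_{RxPlus} − 2)(38 − 3p_{RxPlus} + p_{MedCo}).
∂π/∂p_{RxPlus} = 44 − 6p_{RxPlus} + p_{MedCo} = 0 ⇒ p_{RxPlus} = 22/3 + (1/6)p_{MedCo}.
At p_{MedCo} = 4: p_{RxPlus} = 22/3 + (1/6)·4 = 8.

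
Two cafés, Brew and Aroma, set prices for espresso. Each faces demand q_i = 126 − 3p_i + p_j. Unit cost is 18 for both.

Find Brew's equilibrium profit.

972

Brew's profit: π = (p_{Brew} − 18)(126 − 3p_{Brew} + p_{Aroma}).
∂π/∂p_{Brew} = 180 − 6p_{Brew} + p_{Aroma} = 0 ⇒ p_{Brew} = 30 + (1/6)p_{Aroma}.
By symmetry p_{Aroma} = p_{Brew}; substituting into the reaction function, (5/6)p_{Brew} = 30 and p_{Brew} = 36.
q_{Brew} = 126 − 3·36 + 36 = 54.
Profit = (36 − 18)·54 = 972.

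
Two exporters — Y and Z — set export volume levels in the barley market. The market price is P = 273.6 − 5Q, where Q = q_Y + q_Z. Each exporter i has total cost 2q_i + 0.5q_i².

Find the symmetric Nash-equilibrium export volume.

Exporter Y's profit: π = q_Y(273.6 − 5(q_Y + q_Z)) − 2q_Y − 0.5q_Y².
∂π/∂q_Y = 271.6 − 11q_Y − 5q_Z = 0, so q_Y = 1358/55 − (5/11)q_Z.
The game is symmetric, so in equilibrium q_Z = q_Y: the reaction function gives (16/11)q_Y = 1358/55, hence q_Y = 16.975.

16.975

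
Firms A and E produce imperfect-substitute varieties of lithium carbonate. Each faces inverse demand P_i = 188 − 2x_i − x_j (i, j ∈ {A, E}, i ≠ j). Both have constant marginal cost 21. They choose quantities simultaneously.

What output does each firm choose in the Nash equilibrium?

Firm A's profit: π = x_A(188 − 2x_A − x_E) − 21x_A.
∂π/∂x_A = 167 − 4x_A − x_E = 0 ⇒ x_A = 41.75 − 0.25x_E.
Setting x_A = x_E in the reaction function: x_A = 41.75 − 0.25x_A, so x_A = 41.75 / 1.25 = 33.4.

33.4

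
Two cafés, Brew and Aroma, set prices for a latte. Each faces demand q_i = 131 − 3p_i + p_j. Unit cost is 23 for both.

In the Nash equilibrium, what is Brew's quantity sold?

Brew's profit: π = (p_{Brew} − 23)(131 − 3p_{Brew} + p_{Aroma}).
∂π/∂p_{Brew} = 200 − 6p_{Brew} + p_{Aroma} = 0 ⇒ p_{Brew} = 100/3 + (1/6)p_{Aroma}.
Setting p_{Brew} = p_{Aroma} in the reaction function: p_{Brew} = 100/3 + (1/6)p_{Brew}, so p_{Brew} = (100/3) / (5/6) = 40.
q_{Brew} = 131 − 3·40 + 40 = 51.

51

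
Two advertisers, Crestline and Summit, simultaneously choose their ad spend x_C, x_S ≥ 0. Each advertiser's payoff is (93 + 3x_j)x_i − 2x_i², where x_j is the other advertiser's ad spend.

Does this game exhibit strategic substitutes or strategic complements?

Crestline's payoff is (93 + 3x_S)x_C − 2x_C².
∂π/∂x_C = 93 + 3x_S − 4x_C = 0, so x_C = 23.25 + 0.75x_S.
The best-response slope dx_C/dx_S = 0.75 > 0: the reaction function is upward-sloping, so the choices are strategic complements.

strategic complements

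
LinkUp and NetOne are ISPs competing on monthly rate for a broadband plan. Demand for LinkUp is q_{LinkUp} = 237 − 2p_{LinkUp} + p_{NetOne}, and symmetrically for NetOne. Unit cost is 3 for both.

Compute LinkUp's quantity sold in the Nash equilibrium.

156

LinkUp's profit: π = (p_{LinkUp} − 3)(237 − 2p_{LinkUp} + p_{NetOne}).
∂π/∂p_{LinkUp} = 243 − 4p_{LinkUp} + p_{NetOne} = 0 ⇒ p_{LinkUp} = 60.75 + 0.25p_{NetOne}.
The game is symmetric, so in equilibrium p_{NetOne} = p_{LinkUp}: the reaction function gives 0.75p_{LinkUp} = 60.75, hence p_{LinkUp} = 81.
q_{LinkUp} = 237 − 2·81 + 81 = 156.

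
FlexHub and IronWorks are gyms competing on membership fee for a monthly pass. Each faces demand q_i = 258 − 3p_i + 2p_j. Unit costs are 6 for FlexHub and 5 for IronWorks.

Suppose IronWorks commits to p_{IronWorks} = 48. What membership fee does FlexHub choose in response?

FlexHub's profit: π = (p_{FlexHub} − 6)(258 − 3p_{FlexHub} + 2p_{IronWorks}).
∂π/∂p_{FlexHub} = 276 − 6p_{FlexHub} + 2p_{IronWorks} = 0 ⇒ p_{FlexHub} = 46 + (1/3)p_{IronWorks}.
At p_{IronWorks} = 48: p_{FlexHub} = 46 + (1/3)·48 = 62.

62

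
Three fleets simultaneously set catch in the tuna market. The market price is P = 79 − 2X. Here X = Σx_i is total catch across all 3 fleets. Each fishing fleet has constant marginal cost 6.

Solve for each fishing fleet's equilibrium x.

A representative fishing fleet's profit is π_i = x_i(79 − 2X) − 6x_i, with X = x_i + Σ_{j≠i} x_j.
First-order condition: 73 − 4x_i − 2Σ_{j≠i} x_j = 0.
Imposing symmetry (x_j = x for all j) turns Σ_{j≠i} x_j into 2x, so 73 = 8x and x = 9.125.

9.125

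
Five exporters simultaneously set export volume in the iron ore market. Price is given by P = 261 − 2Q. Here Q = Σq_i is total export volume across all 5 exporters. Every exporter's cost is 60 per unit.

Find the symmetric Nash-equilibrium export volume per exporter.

A representative exporter's profit is π_i = q_i(261 − 2Q) − 60q_i, with Q = q_i + Σ_{j≠i} q_j.
First-order condition: 201 − 4q_i − 2Σ_{j≠i} q_j = 0.
With identical exporters, set every q_j = q: then 201 − 4q − 8q = 0, i.e. q = 201/12 = 16.75.

16.75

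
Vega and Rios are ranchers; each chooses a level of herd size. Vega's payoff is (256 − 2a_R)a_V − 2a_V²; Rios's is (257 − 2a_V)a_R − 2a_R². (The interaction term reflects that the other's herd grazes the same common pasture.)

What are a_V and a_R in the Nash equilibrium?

Expanding Vega's payoff: 256a_V − 2a_Ra_V − 2a_V².
∂π/∂a_V = 256 − 2a_R − 4a_V = 0, so a_V = 64 − 0.5a_R.
Likewise for Rios: a_R = 64.25 − 0.5a_V.
Solving the two reaction functions simultaneously: (1 − (−0.5)(−0.5))a_V = 64 − 0.5·64.25, so 0.75a_V = 31.875 and a_V = 42.5.
Then a_R = 64.25 − 0.5·42.5 = 43.

42.5, 43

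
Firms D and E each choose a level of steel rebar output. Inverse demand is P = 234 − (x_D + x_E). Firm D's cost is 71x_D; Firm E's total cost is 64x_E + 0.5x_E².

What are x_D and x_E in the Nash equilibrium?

Firm D's profit: π = x_D(234 − (x_D + x_E)) − 71x_D.
∂π/∂x_D = 163 − 2x_D − x_E = 0, so x_D = 81.5 − 0.5x_E.
For E: ∂π/∂x_E = 170 − 3x_E − x_D = 0 ⇒ x_E = 170/3 − (1/3)x_D.
Solving the two reaction functions simultaneously: (1 − (−0.5)(−1/3))x_D = 81.5 − 0.5·(170/3), so (5/6)x_D = 319/6 and x_D = 63.8.
Then x_E = 170/3 − (1/3)·63.8 = 35.4.

63.8, 35.4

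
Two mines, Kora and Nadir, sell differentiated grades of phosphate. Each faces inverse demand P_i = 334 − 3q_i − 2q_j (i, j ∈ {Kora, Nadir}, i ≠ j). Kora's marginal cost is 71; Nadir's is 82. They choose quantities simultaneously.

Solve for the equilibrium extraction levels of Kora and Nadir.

33.5625, 30.8125

Mine Kora's profit: π = q_{Kora}(334 − 3q_{Kora} − 2q_{Nadir}) − 71q_{Kora}.
∂π/∂q_{Kora} = 263 − 6q_{Kora} − 2q_{Nadir} = 0 ⇒ q_{Kora} = 263/6 − (1/3)q_{Nadir}.
Similarly q_{Nadir} = 42 − (1/3)q_{Kora}.
Substituting the second reaction function into the first: q_{Kora} = 263/6 − (1/3)(42 − (1/3)q_{Kora}), which gives (8/9)q_{Kora} = 179/6 ⇒ q_{Kora} = 33.5625.
Then q_{Nadir} = 42 − (1/3)·33.5625 = 30.8125.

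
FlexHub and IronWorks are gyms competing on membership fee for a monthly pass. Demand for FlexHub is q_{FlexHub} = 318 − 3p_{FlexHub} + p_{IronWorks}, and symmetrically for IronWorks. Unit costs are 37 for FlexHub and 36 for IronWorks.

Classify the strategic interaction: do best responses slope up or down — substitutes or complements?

strategic complements

FlexHub's profit: π = (p_{FlexHub} − 37)(318 − 3p_{FlexHub} + p_{IronWorks}).
∂π/∂p_{FlexHub} = 429 − 6p_{FlexHub} + p_{IronWorks} = 0 ⇒ p_{FlexHub} = 71.5 + (1/6)p_{IronWorks}.
The best-response slope dp_{FlexHub}/dp_{IronWorks} = 1/6 > 0: the reaction function is upward-sloping, so the choices are strategic complements.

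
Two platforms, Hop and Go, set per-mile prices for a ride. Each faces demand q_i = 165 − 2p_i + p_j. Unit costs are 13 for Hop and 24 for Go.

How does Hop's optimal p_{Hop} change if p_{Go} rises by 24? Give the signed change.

6

Hop's profit: π = (p_{Hop} − 13)(165 − 2p_{Hop} + p_{Go}).
∂π/∂p_{Hop} = 191 − 4p_{Hop} + p_{Go} = 0 ⇒ p_{Hop} = 47.75 + 0.25p_{Go}.
The reaction-function slope is 0.25, so a 24-unit rise in p_{Go} moves p_{Hop} by 0.25 × 24 = 6. Hop's best response rises — the actions are strategic complements.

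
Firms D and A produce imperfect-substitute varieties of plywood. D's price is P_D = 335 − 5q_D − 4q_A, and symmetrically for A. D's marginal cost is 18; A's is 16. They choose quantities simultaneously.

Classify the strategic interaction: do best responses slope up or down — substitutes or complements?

strategic substitutes

Firm D's profit: π = q_D(335 − 5q_D − 4q_A) − 18q_D.
∂π/∂q_D = 317 − 10q_D − 4q_A = 0 ⇒ q_D = 31.7 − 0.4q_A.
The best-response slope dq_D/dq_A = −0.4 < 0: the reaction function is downward-sloping, so the choices are strategic substitutes.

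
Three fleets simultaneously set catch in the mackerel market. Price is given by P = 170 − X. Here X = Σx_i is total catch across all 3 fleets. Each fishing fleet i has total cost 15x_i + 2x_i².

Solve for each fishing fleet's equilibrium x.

19.375

A representative fishing fleet's profit is π_i = x_i(170 − X) − 15x_i − 2x_i², with X = x_i + Σ_{j≠i} x_j.
First-order condition: 155 − 6x_i − Σ_{j≠i} x_j = 0.
With identical fishing fleets, set every x_j = x: then 155 − 6x − 2x = 0, i.e. x = 155/8 = 19.375.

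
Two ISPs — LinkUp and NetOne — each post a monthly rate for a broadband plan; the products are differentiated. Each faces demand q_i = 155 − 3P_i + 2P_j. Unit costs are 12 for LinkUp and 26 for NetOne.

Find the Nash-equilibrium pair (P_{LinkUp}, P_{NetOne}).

LinkUp's profit: π = (P_{LinkUp} − 12)(155 − 3P_{LinkUp} + 2P_{NetOne}).
∂π/∂P_{LinkUp} = 191 − 6P_{LinkUp} + 2P_{NetOne} = 0 ⇒ P_{LinkUp} = 191/6 + (1/3)P_{NetOne}.
Similarly P_{NetOne} = 233/6 + (1/3)P_{LinkUp}.
Plugging P_{NetOne} into LinkUp's best response: P_{LinkUp} = 191/6 + (1/3)(233/6 + (1/3)P_{LinkUp}) ⇒ (8/9)P_{LinkUp} = 403/9, so P_{LinkUp} = 50.375.
Then P_{NetOne} = 233/6 + (1/3)·50.375 = 55.625.

50.375, 55.625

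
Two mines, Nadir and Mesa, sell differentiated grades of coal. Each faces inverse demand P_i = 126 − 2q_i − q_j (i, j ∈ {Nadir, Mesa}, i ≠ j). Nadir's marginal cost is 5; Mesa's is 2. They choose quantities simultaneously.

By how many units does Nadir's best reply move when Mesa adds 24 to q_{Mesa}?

-6

Mine Nadir's profit: π = q_{Nadir}(126 − 2q_{Nadir} − q_{Mesa}) − 5q_{Nadir}.
∂π/∂q_{Nadir} = 121 − 4q_{Nadir} − q_{Mesa} = 0 ⇒ q_{Nadir} = 30.25 − 0.25q_{Mesa}.
The reaction-function slope is −0.25, so a 24-unit rise in q_{Mesa} moves q_{Nadir} by −0.25 × 24 = −6. Nadir's best response falls — the actions are strategic substitutes.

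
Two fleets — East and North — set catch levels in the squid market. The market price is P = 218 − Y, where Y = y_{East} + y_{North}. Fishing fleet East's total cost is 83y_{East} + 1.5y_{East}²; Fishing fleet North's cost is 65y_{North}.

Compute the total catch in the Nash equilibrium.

83

Fishing fleet East's profit: π = y_{East}(218 − (y_{East} + y_{North})) − 83y_{East} − 1.5y_{East}².
∂π/∂y_{East} = 135 − 5y_{East} − y_{North} = 0, so y_{East} = 27 − 0.2y_{North}.
For North: ∂π/∂y_{North} = 153 − 2y_{North} − y_{East} = 0 ⇒ y_{North} = 76.5 − 0.5y_{East}.
Substituting the second reaction function into the first: y_{East} = 27 − 0.2(76.5 − 0.5y_{East}), which gives 0.9y_{East} = 11.7 ⇒ y_{East} = 13.
Then y_{North} = 76.5 − 0.5·13 = 70.
Total catch: 13 + 70 = 83.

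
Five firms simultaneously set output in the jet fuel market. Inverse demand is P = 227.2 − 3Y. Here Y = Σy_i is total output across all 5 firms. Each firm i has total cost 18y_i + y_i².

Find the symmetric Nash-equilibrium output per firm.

10.46

A representative firm's profit is π_i = y_i(227.2 − 3Y) − 18y_i − y_i², with Y = y_i + Σ_{j≠i} y_j.
First-order condition: 209.2 − 8y_i − 3Σ_{j≠i} y_j = 0.
Imposing symmetry (y_j = y for all j) turns Σ_{j≠i} y_j into 4y, so 209.2 = 20y and y = 10.46.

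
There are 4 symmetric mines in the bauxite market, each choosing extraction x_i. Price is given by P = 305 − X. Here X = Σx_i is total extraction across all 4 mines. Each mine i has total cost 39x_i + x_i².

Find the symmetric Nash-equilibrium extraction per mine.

A representative mine's profit is π_i = x_i(305 − X) − 39x_i − x_i², with X = x_i + Σ_{j≠i} x_j.
First-order condition: 266 − 4x_i − Σ_{j≠i} x_j = 0.
Imposing symmetry (x_j = x for all j) turns Σ_{j≠i} x_j into 3x, so 266 = 7x and x = 38.

38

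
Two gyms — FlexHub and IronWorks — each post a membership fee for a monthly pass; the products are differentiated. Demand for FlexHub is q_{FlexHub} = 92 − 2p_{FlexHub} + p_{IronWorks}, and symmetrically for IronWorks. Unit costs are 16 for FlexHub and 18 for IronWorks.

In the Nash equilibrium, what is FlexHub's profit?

1310.72

FlexHub's profit: π = (p_{FlexHub} − 16)(92 − 2p_{FlexHub} + p_{IronWorks}).
∂π/∂p_{FlexHub} = 124 − 4p_{FlexHub} + p_{IronWorks} = 0 ⇒ p_{FlexHub} = 31 + 0.25p_{IronWorks}.
Similarly p_{IronWorks} = 32 + 0.25p_{FlexHub}.
Plugging p_{IronWorks} into FlexHub's best response: p_{FlexHub} = 31 + 0.25(32 + 0.25p_{FlexHub}) ⇒ 0.9375p_{FlexHub} = 39, so p_{FlexHub} = 41.6.
Then p_{IronWorks} = 32 + 0.25·41.6 = 42.4.
q_{FlexHub} = 92 − 2·41.6 + 42.4 = 51.2.
Profit = (41.6 − 16)·51.2 = 1310.72.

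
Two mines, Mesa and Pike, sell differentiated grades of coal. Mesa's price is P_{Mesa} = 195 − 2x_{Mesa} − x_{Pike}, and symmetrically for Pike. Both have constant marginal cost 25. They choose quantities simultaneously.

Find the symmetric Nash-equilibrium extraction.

Mine Mesa's profit: π = x_{Mesa}(195 − 2x_{Mesa} − x_{Pike}) − 25x_{Mesa}.
∂π/∂x_{Mesa} = 170 − 4x_{Mesa} − x_{Pike} = 0 ⇒ x_{Mesa} = 42.5 − 0.25x_{Pike}.
By symmetry x_{Pike} = x_{Mesa}; substituting into the reaction function, 1.25x_{Mesa} = 42.5 and x_{Mesa} = 34.

34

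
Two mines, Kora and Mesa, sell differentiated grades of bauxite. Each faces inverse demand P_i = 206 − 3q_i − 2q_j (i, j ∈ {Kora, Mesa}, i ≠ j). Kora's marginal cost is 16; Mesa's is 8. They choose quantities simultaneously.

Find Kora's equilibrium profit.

1621.6875

Mine Kora's profit: π = q_{Kora}(206 − 3q_{Kora} − 2q_{Mesa}) − 16q_{Kora}.
∂π/∂q_{Kora} = 190 − 6q_{Kora} − 2q_{Mesa} = 0 ⇒ q_{Kora} = 95/3 − (1/3)q_{Mesa}.
Similarly q_{Mesa} = 33 − (1/3)q_{Kora}.
Plugging q_{Mesa} into Kora's best response: q_{Kora} = 95/3 − (1/3)(33 − (1/3)q_{Kora}) ⇒ (8/9)q_{Kora} = 62/3, so q_{Kora} = 23.25.
Then q_{Mesa} = 33 − (1/3)·23.25 = 25.25.
P_{Kora} = 206 − 3·23.25 − 2·25.25 = 85.75.
Profit = (85.75 − 16)·23.25 = 1621.6875.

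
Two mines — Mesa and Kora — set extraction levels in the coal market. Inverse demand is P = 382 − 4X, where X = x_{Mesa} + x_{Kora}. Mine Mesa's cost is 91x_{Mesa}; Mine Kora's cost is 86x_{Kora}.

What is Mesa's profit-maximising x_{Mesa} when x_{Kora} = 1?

Mine Mesa's profit: π = x_{Mesa}(382 − 4(x_{Mesa} + x_{Kora})) − 91x_{Mesa}.
∂π/∂x_{Mesa} = 291 − 8x_{Mesa} − 4x_{Kora} = 0, so x_{Mesa} = 36.375 − 0.5x_{Kora}.
At x_{Kora} = 1: x_{Mesa} = 36.375 − 0.5·1 = 35.875.

35.875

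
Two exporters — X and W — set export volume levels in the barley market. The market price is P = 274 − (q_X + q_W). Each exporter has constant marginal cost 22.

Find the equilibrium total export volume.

Exporter X's profit: π = q_X(274 − (q_X + q_W)) − 22q_X.
∂π/∂q_X = 252 − 2q_X − q_W = 0, so q_X = 126 − 0.5q_W.
Setting q_X = q_W in the reaction function: q_X = 126 − 0.5q_X, so q_X = 126 / 1.5 = 84.
Total export volume: 84 + 84 = 168.

168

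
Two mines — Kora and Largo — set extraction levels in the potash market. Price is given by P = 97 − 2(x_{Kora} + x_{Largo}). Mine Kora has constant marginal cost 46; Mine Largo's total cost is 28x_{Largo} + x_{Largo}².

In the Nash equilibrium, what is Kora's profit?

Mine Kora's profit: π = x_{Kora}(97 − 2(x_{Kora} + x_{Largo})) − 46x_{Kora}.
∂π/∂x_{Kora} = 51 − 4x_{Kora} − 2x_{Largo} = 0, so x_{Kora} = 12.75 − 0.5x_{Largo}.
For Largo: ∂π/∂x_{Largo} = 69 − 6x_{Largo} − 2x_{Kora} = 0 ⇒ x_{Largo} = 11.5 − (1/3)x_{Kora}.
Solving the two reaction functions simultaneously: (1 − (−0.5)(−1/3))x_{Kora} = 12.75 − 0.5·11.5, so (5/6)x_{Kora} = 7 and x_{Kora} = 8.4.
Then x_{Largo} = 11.5 − (1/3)·8.4 = 8.7.
Price P = 97 − 2·17.1 = 62.8.
Kora's profit: (62.8 − 46)·8.4 = 141.12.

141.12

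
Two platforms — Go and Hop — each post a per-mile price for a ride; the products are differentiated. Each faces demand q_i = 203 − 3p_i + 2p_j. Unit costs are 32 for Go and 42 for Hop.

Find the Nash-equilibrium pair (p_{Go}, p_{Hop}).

Go's profit: π = (p_{Go} − 32)(203 − 3p_{Go} + 2p_{Hop}).
∂π/∂p_{Go} = 299 − 6p_{Go} + 2p_{Hop} = 0 ⇒ p_{Go} = 299/6 + (1/3)p_{Hop}.
Similarly p_{Hop} = 329/6 + (1/3)p_{Go}.
Plugging p_{Hop} into Go's best response: p_{Go} = 299/6 + (1/3)(329/6 + (1/3)p_{Go}) ⇒ (8/9)p_{Go} = 613/9, so p_{Go} = 76.625.
Then p_{Hop} = 329/6 + (1/3)·76.625 = 80.375.

76.625, 80.375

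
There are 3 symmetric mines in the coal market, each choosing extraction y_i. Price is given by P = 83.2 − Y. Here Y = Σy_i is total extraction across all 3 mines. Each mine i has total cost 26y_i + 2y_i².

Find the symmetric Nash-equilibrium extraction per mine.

7.15

A representative mine's profit is π_i = y_i(83.2 − Y) − 26y_i − 2y_i², with Y = y_i + Σ_{j≠i} y_j.
First-order condition: 57.2 − 6y_i − Σ_{j≠i} y_j = 0.
In a symmetric equilibrium every mine chooses the same y, so Σ_{j≠i} y_j = 2y. The condition becomes 57.2 − 8y = 0, giving y = 57.2/8 = 7.15.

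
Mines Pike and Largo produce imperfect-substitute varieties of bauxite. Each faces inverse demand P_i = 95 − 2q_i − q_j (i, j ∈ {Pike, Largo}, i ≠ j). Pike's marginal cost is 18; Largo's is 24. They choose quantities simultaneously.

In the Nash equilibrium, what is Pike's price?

Mine Pike's profit: π = q_{Pike}(95 − 2q_{Pike} − q_{Largo}) − 18q_{Pike}.
∂π/∂q_{Pike} = 77 − 4q_{Pike} − q_{Largo} = 0 ⇒ q_{Pike} = 19.25 − 0.25q_{Largo}.
Similarly q_{Largo} = 17.75 − 0.25q_{Pike}.
Substituting the second reaction function into the first: q_{Pike} = 19.25 − 0.25(17.75 − 0.25q_{Pike}), which gives 0.9375q_{Pike} = 14.8125 ⇒ q_{Pike} = 15.8.
Then q_{Largo} = 17.75 − 0.25·15.8 = 13.8.
P_{Pike} = 95 − 2·15.8 − 13.8 = 49.6.

49.6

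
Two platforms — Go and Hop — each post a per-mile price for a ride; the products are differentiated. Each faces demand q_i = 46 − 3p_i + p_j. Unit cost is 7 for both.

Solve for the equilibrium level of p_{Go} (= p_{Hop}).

13.4

Go's profit: π = (p_{Go} − 7)(46 − 3p_{Go} + p_{Hop}).
∂π/∂p_{Go} = 67 − 6p_{Go} + p_{Hop} = 0 ⇒ p_{Go} = 67/6 + (1/6)p_{Hop}.
Setting p_{Go} = p_{Hop} in the reaction function: p_{Go} = 67/6 + (1/6)p_{Go}, so p_{Go} = (67/6) / (5/6) = 13.4.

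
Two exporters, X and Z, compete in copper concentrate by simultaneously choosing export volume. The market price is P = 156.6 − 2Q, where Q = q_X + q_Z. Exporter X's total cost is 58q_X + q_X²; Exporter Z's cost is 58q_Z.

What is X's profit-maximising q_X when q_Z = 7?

Exporter X's profit: π = q_X(156.6 − 2(q_X + q_Z)) − 58q_X − q_X².
∂π/∂q_X = 98.6 − 6q_X − 2q_Z = 0, so q_X = 493/30 − (1/3)q_Z.
At q_Z = 7: q_X = 493/30 − (1/3)·7 = 14.1.

14.1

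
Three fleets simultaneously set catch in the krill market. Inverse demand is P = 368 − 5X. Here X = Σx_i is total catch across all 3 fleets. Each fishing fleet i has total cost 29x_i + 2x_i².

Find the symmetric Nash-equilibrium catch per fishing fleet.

14.125

A representative fishing fleet's profit is π_i = x_i(368 − 5X) − 29x_i − 2x_i², with X = x_i + Σ_{j≠i} x_j.
First-order condition: 339 − 14x_i − 5Σ_{j≠i} x_j = 0.
With identical fishing fleets, set every x_j = x: then 339 − 14x − 10x = 0, i.e. x = 339/24 = 14.125.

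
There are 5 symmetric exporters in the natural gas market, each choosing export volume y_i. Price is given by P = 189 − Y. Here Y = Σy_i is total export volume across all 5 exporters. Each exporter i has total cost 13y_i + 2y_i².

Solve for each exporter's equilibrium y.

A representative exporter's profit is π_i = y_i(189 − Y) − 13y_i − 2y_i², with Y = y_i + Σ_{j≠i} y_j.
First-order condition: 176 − 6y_i − Σ_{j≠i} y_j = 0.
Imposing symmetry (y_j = y for all j) turns Σ_{j≠i} y_j into 4y, so 176 = 10y and y = 17.6.

17.6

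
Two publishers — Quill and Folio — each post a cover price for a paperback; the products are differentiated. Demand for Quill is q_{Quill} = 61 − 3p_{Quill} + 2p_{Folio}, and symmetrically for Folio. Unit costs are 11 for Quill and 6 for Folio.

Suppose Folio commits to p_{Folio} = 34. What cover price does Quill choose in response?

27

Quill's profit: π = (p_{Quill} − 11)(61 − 3p_{Quill} + 2p_{Folio}).
∂π/∂p_{Quill} = 94 − 6p_{Quill} + 2p_{Folio} = 0 ⇒ p_{Quill} = 47/3 + (1/3)p_{Folio}.
At p_{Folio} = 34: p_{Quill} = 47/3 + (1/3)·34 = 27.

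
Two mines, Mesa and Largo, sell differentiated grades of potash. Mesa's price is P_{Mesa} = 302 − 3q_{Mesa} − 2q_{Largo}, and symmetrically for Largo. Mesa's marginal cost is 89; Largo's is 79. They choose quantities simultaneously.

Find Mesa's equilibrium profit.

2028

Mine Mesa's profit: π = q_{Mesa}(302 − 3q_{Mesa} − 2q_{Largo}) − 89q_{Mesa}.
∂π/∂q_{Mesa} = 213 − 6q_{Mesa} − 2q_{Largo} = 0 ⇒ q_{Mesa} = 35.5 − (1/3)q_{Largo}.
Similarly q_{Largo} = 223/6 − (1/3)q_{Mesa}.
Substituting the second reaction function into the first: q_{Mesa} = 35.5 − (1/3)(223/6 − (1/3)q_{Mesa}), which gives (8/9)q_{Mesa} = 208/9 ⇒ q_{Mesa} = 26.
Then q_{Largo} = 223/6 − (1/3)·26 = 28.5.
P_{Mesa} = 302 − 3·26 − 2·28.5 = 167.
Profit = (167 − 89)·26 = 2028.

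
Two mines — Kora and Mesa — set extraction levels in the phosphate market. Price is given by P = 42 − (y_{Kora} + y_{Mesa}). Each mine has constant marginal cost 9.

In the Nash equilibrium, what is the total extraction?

22

Mine Kora's profit: π = y_{Kora}(42 − (y_{Kora} + y_{Mesa})) − 9y_{Kora}.
∂π/∂y_{Kora} = 33 − 2y_{Kora} − y_{Mesa} = 0, so y_{Kora} = 16.5 − 0.5y_{Mesa}.
By symmetry y_{Mesa} = y_{Kora}; substituting into the reaction function, 1.5y_{Kora} = 16.5 and y_{Kora} = 11.
Total extraction: 11 + 11 = 22.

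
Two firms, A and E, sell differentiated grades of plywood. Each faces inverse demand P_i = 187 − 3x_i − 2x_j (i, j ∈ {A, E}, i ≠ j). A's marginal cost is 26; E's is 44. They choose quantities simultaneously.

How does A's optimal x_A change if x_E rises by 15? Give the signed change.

-5

Firm A's profit: π = x_A(187 − 3x_A − 2x_E) − 26x_A.
∂π/∂x_A = 161 − 6x_A − 2x_E = 0 ⇒ x_A = 161/6 − (1/3)x_E.
The reaction-function slope is −1/3, so a 15-unit rise in x_E moves x_A by −1/3 × 15 = −5. A's best response falls — the actions are strategic substitutes.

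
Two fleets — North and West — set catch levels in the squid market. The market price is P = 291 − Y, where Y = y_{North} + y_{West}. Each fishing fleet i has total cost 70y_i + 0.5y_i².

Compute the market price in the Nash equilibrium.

Fishing fleet North's profit: π = y_{North}(291 − (y_{North} + y_{West})) − 70y_{North} − 0.5y_{North}².
∂π/∂y_{North} = 221 − 3y_{North} − y_{West} = 0, so y_{North} = 221/3 − (1/3)y_{West}.
The game is symmetric, so in equilibrium y_{West} = y_{North}: the reaction function gives (4/3)y_{North} = 221/3, hence y_{North} = 55.25.
Equilibrium price: P = 291 − 110.5 = 180.5.

180.5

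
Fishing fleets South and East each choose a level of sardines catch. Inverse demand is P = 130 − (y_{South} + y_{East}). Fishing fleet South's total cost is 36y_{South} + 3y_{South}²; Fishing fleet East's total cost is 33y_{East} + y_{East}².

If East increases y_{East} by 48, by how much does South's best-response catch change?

Fishing fleet South's profit: π = y_{South}(130 − (y_{South} + y_{East})) − 36y_{South} − 3y_{South}².
∂π/∂y_{South} = 94 − 8y_{South} − y_{East} = 0, so y_{South} = 11.75 − 0.125y_{East}.
The reaction-function slope is −0.125, so a 48-unit rise in y_{East} moves y_{South} by −0.125 × 48 = −6. South's best response falls — the actions are strategic substitutes.

-6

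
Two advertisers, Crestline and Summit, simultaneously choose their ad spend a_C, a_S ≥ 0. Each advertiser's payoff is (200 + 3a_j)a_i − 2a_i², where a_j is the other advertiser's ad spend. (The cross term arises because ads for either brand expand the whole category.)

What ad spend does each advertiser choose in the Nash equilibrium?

200

Crestline's payoff is (200 + 3a_S)a_C − 2a_C².
∂π/∂a_C = 200 + 3a_S − 4a_C = 0, so a_C = 50 + 0.75a_S.
Setting a_C = a_S in the reaction function: a_C = 50 + 0.75a_C, so a_C = 50 / 0.25 = 200.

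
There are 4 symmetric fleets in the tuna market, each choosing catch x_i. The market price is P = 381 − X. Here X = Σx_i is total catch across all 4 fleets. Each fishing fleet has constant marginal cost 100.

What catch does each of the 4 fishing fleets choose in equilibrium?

A representative fishing fleet's profit is π_i = x_i(381 − X) − 100x_i, with X = x_i + Σ_{j≠i} x_j.
First-order condition: 281 − 2x_i − Σ_{j≠i} x_j = 0.
Imposing symmetry (x_j = x for all j) turns Σ_{j≠i} x_j into 3x, so 281 = 5x and x = 56.2.

56.2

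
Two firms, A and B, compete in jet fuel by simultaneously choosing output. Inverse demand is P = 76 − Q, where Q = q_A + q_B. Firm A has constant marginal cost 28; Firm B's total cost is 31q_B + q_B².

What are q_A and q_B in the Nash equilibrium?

Firm A's profit: π = q_A(76 − (q_A + q_B)) − 28q_A.
∂π/∂q_A = 48 − 2q_A − q_B = 0, so q_A = 24 − 0.5q_B.
For B: ∂π/∂q_B = 45 − 4q_B − q_A = 0 ⇒ q_B = 11.25 − 0.25q_A.
Plugging q_B into A's best response: q_A = 24 − 0.5(11.25 − 0.25q_A) ⇒ 0.875q_A = 18.375, so q_A = 21.
Then q_B = 11.25 − 0.25·21 = 6.

21, 6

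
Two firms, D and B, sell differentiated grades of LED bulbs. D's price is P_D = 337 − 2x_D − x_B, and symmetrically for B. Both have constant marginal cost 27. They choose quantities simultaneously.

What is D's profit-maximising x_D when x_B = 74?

Firm D's profit: π = x_D(337 − 2x_D − x_B) − 27x_D.
∂π/∂x_D = 310 − 4x_D − x_B = 0 ⇒ x_D = 77.5 − 0.25x_B.
At x_B = 74: x_D = 77.5 − 0.25·74 = 59.

59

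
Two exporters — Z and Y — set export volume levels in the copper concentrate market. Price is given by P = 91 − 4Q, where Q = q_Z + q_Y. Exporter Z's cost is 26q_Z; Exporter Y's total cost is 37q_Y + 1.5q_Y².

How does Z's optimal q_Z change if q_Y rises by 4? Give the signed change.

Exporter Z's profit: π = q_Z(91 − 4(q_Z + q_Y)) − 26q_Z.
∂π/∂q_Z = 65 − 8q_Z − 4q_Y = 0, so q_Z = 8.125 − 0.5q_Y.
The reaction-function slope is −0.5, so a 4-unit rise in q_Y moves q_Z by −0.5 × 4 = −2. Z's best response falls — the actions are strategic substitutes.

-2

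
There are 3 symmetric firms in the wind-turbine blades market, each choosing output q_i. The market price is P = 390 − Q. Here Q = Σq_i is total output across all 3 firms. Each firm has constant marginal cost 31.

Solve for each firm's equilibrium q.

A representative firm's profit is π_i = q_i(390 − Q) − 31q_i, with Q = q_i + Σ_{j≠i} q_j.
First-order condition: 359 − 2q_i − Σ_{j≠i} q_j = 0.
With identical firms, set every q_j = q: then 359 − 2q − 2q = 0, i.e. q = 359/4 = 89.75.

89.75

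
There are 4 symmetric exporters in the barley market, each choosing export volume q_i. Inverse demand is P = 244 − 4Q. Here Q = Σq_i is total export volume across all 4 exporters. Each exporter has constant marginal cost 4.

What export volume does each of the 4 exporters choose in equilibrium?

12

A representative exporter's profit is π_i = q_i(244 − 4Q) − 4q_i, with Q = q_i + Σ_{j≠i} q_j.
First-order condition: 240 − 8q_i − 4Σ_{j≠i} q_j = 0.
Imposing symmetry (q_j = q for all j) turns Σ_{j≠i} q_j into 3q, so 240 = 20q and q = 12.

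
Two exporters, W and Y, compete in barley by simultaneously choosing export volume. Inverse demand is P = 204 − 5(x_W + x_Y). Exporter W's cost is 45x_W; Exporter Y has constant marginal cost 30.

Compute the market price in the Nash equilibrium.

93

Exporter W's profit: π = x_W(204 − 5(x_W + x_Y)) − 45x_W.
∂π/∂x_W = 159 − 10x_W − 5x_Y = 0, so x_W = 15.9 − 0.5x_Y.
By the same steps for Y: x_Y = 17.4 − 0.5x_W.
Substituting the second reaction function into the first: x_W = 15.9 − 0.5(17.4 − 0.5x_W), which gives 0.75x_W = 7.2 ⇒ x_W = 9.6.
Then x_Y = 17.4 − 0.5·9.6 = 12.6.
Equilibrium price: P = 204 − 5·22.2 = 93.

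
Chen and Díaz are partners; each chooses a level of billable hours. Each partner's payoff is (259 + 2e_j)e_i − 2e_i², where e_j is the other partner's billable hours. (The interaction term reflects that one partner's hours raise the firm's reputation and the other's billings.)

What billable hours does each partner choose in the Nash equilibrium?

129.5

Chen's payoff is (259 + 2e_D)e_C − 2e_C².
∂π/∂e_C = 259 + 2e_D − 4e_C = 0, so e_C = 64.75 + 0.5e_D.
The game is symmetric, so in equilibrium e_D = e_C: the reaction function gives 0.5e_C = 64.75, hence e_C = 129.5.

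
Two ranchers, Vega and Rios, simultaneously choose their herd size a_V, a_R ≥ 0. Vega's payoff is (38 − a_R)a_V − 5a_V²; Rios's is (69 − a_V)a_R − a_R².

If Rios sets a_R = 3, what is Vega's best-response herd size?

3.5

Expanding Vega's payoff: 38a_V − a_Ra_V − 5a_V².
∂π/∂a_V = 38 − a_R − 10a_V = 0, so a_V = 3.8 − 0.1a_R.
At a_R = 3: a_V = 3.8 − 0.1·3 = 3.5.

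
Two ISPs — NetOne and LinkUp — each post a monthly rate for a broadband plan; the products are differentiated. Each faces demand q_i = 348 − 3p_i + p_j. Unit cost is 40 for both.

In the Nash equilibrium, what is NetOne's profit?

8618.88

NetOne's profit: π = (p_{NetOne} − 40)(348 − 3p_{NetOne} + p_{LinkUp}).
∂π/∂p_{NetOne} = 468 − 6p_{NetOne} + p_{LinkUp} = 0 ⇒ p_{NetOne} = 78 + (1/6)p_{LinkUp}.
By symmetry p_{LinkUp} = p_{NetOne}; substituting into the reaction function, (5/6)p_{NetOne} = 78 and p_{NetOne} = 93.6.
q_{NetOne} = 348 − 3·93.6 + 93.6 = 160.8.
Profit = (93.6 − 40)·160.8 = 8618.88.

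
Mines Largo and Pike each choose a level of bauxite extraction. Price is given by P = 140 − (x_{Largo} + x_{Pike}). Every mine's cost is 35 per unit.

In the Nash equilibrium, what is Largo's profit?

Mine Largo's profit: π = x_{Largo}(140 − (x_{Largo} + x_{Pike})) − 35x_{Largo}.
∂π/∂x_{Largo} = 105 − 2x_{Largo} − x_{Pike} = 0, so x_{Largo} = 52.5 − 0.5x_{Pike}.
Setting x_{Largo} = x_{Pike} in the reaction function: x_{Largo} = 52.5 − 0.5x_{Largo}, so x_{Largo} = 52.5 / 1.5 = 35.
Price P = 140 − 70 = 70.
Largo's profit: (70 − 35)·35 = 1225.

1225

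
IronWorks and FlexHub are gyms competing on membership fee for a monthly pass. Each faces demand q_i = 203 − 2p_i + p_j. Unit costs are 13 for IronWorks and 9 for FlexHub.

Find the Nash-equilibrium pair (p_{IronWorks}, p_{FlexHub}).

IronWorks's profit: π = (p_{IronWorks} − 13)(203 − 2p_{IronWorks} + p_{FlexHub}).
∂π/∂p_{IronWorks} = 229 − 4p_{IronWorks} + p_{FlexHub} = 0 ⇒ p_{IronWorks} = 57.25 + 0.25p_{FlexHub}.
Similarly p_{FlexHub} = 55.25 + 0.25p_{IronWorks}.
Substituting the second reaction function into the first: p_{IronWorks} = 57.25 + 0.25(55.25 + 0.25p_{IronWorks}), which gives 0.9375p_{IronWorks} = 71.0625 ⇒ p_{IronWorks} = 75.8.
Then p_{FlexHub} = 55.25 + 0.25·75.8 = 74.2.

75.8, 74.2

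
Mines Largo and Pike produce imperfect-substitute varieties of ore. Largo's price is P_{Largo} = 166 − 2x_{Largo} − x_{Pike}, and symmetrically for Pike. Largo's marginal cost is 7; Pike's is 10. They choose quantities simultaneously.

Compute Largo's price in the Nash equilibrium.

71

Mine Largo's profit: π = x_{Largo}(166 − 2x_{Largo} − x_{Pike}) − 7x_{Largo}.
∂π/∂x_{Largo} = 159 − 4x_{Largo} − x_{Pike} = 0 ⇒ x_{Largo} = 39.75 − 0.25x_{Pike}.
Similarly x_{Pike} = 39 − 0.25x_{Largo}.
Plugging x_{Pike} into Largo's best response: x_{Largo} = 39.75 − 0.25(39 − 0.25x_{Largo}) ⇒ 0.9375x_{Largo} = 30, so x_{Largo} = 32.
Then x_{Pike} = 39 − 0.25·32 = 31.
P_{Largo} = 166 − 2·32 − 31 = 71.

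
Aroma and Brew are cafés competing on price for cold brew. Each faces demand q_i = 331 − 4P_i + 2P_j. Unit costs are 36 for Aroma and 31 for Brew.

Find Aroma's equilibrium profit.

7225

Aroma's profit: π = (P_{Aroma} − 36)(331 − 4P_{Aroma} + 2P_{Brew}).
∂π/∂P_{Aroma} = 475 − 8P_{Aroma} + 2P_{Brew} = 0 ⇒ P_{Aroma} = 59.375 + 0.25P_{Brew}.
Similarly P_{Brew} = 56.875 + 0.25P_{Aroma}.
Plugging P_{Brew} into Aroma's best response: P_{Aroma} = 59.375 + 0.25(56.875 + 0.25P_{Aroma}) ⇒ 0.9375P_{Aroma} = 2355/32, so P_{Aroma} = 78.5.
Then P_{Brew} = 56.875 + 0.25·78.5 = 76.5.
q_{Aroma} = 331 − 4·78.5 + 2·76.5 = 170.
Profit = (78.5 − 36)·170 = 7225.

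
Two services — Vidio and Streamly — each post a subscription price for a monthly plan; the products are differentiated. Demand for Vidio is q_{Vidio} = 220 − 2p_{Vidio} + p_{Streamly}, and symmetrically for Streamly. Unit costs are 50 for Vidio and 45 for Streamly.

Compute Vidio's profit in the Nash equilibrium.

Vidio's profit: π = (p_{Vidio} − 50)(220 − 2p_{Vidio} + p_{Streamly}).
∂π/∂p_{Vidio} = 320 − 4p_{Vidio} + p_{Streamly} = 0 ⇒ p_{Vidio} = 80 + 0.25p_{Streamly}.
Similarly p_{Streamly} = 77.5 + 0.25p_{Vidio}.
Plugging p_{Streamly} into Vidio's best response: p_{Vidio} = 80 + 0.25(77.5 + 0.25p_{Vidio}) ⇒ 0.9375p_{Vidio} = 99.375, so p_{Vidio} = 106.
Then p_{Streamly} = 77.5 + 0.25·106 = 104.
q_{Vidio} = 220 − 2·106 + 104 = 112.
Profit = (106 − 50)·112 = 6272.

6272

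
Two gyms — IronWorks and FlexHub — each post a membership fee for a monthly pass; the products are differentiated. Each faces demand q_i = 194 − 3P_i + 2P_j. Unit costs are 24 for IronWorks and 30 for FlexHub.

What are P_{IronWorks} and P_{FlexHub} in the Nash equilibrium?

67.625, 69.875

IronWorks's profit: π = (P_{IronWorks} − 24)(194 − 3P_{IronWorks} + 2P_{FlexHub}).
∂π/∂P_{IronWorks} = 266 − 6P_{IronWorks} + 2P_{FlexHub} = 0 ⇒ P_{IronWorks} = 133/3 + (1/3)P_{FlexHub}.
Similarly P_{FlexHub} = 142/3 + (1/3)P_{IronWorks}.
Substituting the second reaction function into the first: P_{IronWorks} = 133/3 + (1/3)(142/3 + (1/3)P_{IronWorks}), which gives (8/9)P_{IronWorks} = 541/9 ⇒ P_{IronWorks} = 67.625.
Then P_{FlexHub} = 142/3 + (1/3)·67.625 = 69.875.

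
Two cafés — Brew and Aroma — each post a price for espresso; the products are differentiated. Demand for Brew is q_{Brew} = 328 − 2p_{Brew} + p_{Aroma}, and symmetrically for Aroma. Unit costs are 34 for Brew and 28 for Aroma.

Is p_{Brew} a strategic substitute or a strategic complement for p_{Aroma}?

strategic complements

Brew's profit: π = (p_{Brew} − 34)(328 − 2p_{Brew} + p_{Aroma}).
∂π/∂p_{Brew} = 396 − 4p_{Brew} + p_{Aroma} = 0 ⇒ p_{Brew} = 99 + 0.25p_{Aroma}.
The best-response slope dp_{Brew}/dp_{Aroma} = 0.25 > 0: the reaction function is upward-sloping, so the choices are strategic complements.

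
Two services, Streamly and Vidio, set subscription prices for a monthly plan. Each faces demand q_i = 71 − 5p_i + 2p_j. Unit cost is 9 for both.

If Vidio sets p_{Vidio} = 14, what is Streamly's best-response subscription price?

14.4

Streamly's profit: π = (p_{Streamly} − 9)(71 − 5p_{Streamly} + 2p_{Vidio}).
∂π/∂p_{Streamly} = 116 − 10p_{Streamly} + 2p_{Vidio} = 0 ⇒ p_{Streamly} = 11.6 + 0.2p_{Vidio}.
At p_{Vidio} = 14: p_{Streamly} = 11.6 + 0.2·14 = 14.4.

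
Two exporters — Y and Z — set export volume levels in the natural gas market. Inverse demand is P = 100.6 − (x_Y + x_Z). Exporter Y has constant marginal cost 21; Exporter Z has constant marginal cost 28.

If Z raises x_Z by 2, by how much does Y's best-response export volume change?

-1

Exporter Y's profit: π = x_Y(100.6 − (x_Y + x_Z)) − 21x_Y.
∂π/∂x_Y = 79.6 − 2x_Y − x_Z = 0, so x_Y = 39.8 − 0.5x_Z.
The reaction-function slope is −0.5, so a 2-unit rise in x_Z moves x_Y by −0.5 × 2 = −1. Y's best response falls — the actions are strategic substitutes.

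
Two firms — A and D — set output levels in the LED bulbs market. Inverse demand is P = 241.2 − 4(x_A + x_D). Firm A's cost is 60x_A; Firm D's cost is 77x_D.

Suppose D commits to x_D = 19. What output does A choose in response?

Firm A's profit: π = x_A(241.2 − 4(x_A + x_D)) − 60x_A.
∂π/∂x_A = 181.2 − 8x_A − 4x_D = 0, so x_A = 22.65 − 0.5x_D.
At x_D = 19: x_A = 22.65 − 0.5·19 = 13.15.

13.15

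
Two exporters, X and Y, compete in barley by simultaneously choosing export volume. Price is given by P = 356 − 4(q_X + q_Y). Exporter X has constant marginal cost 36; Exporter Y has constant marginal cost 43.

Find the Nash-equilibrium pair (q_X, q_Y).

27.25, 25.5

Exporter X's profit: π = q_X(356 − 4(q_X + q_Y)) − 36q_X.
∂π/∂q_X = 320 − 8q_X − 4q_Y = 0, so q_X = 40 − 0.5q_Y.
By the same steps for Y: q_Y = 39.125 − 0.5q_X.
Substituting the second reaction function into the first: q_X = 40 − 0.5(39.125 − 0.5q_X), which gives 0.75q_X = 20.4375 ⇒ q_X = 27.25.
Then q_Y = 39.125 − 0.5·27.25 = 25.5.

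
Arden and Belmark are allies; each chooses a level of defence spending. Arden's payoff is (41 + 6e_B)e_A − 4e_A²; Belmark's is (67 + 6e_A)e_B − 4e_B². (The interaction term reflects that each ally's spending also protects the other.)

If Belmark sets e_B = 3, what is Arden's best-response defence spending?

Expanding Arden's payoff: 41e_A + 6e_Be_A − 4e_A².
∂π/∂e_A = 41 + 6e_B − 8e_A = 0, so e_A = 5.125 + 0.75e_B.
At e_B = 3: e_A = 5.125 + 0.75·3 = 7.375.

7.375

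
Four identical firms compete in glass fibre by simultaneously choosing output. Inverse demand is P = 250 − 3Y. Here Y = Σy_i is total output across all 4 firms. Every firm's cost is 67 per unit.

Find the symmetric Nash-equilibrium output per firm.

12.2

A representative firm's profit is π_i = y_i(250 − 3Y) − 67y_i, with Y = y_i + Σ_{j≠i} y_j.
First-order condition: 183 − 6y_i − 3Σ_{j≠i} y_j = 0.
With identical firms, set every y_j = y: then 183 − 6y − 9y = 0, i.e. y = 183/15 = 12.2.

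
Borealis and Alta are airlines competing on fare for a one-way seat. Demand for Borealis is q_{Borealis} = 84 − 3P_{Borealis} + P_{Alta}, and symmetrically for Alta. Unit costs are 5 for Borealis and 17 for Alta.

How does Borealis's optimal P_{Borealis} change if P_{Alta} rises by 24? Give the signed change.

4

Borealis's profit: π = (P_{Borealis} − 5)(84 − 3P_{Borealis} + P_{Alta}).
∂π/∂P_{Borealis} = 99 − 6P_{Borealis} + P_{Alta} = 0 ⇒ P_{Borealis} = 16.5 + (1/6)P_{Alta}.
The reaction-function slope is 1/6, so a 24-unit rise in P_{Alta} moves P_{Borealis} by 1/6 × 24 = 4. Borealis's best response rises — the actions are strategic complements.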